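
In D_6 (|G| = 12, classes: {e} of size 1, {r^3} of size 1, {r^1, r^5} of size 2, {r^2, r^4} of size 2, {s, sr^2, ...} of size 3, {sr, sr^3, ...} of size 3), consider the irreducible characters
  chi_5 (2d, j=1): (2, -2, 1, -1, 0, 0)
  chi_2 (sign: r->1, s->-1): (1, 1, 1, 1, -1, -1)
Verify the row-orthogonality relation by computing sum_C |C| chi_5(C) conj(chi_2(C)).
Sum = 0; so <chi_5, chi_2> = 0 (distinct irreducibles are orthogonal).

Working: Compute term by term over conjugacy classes (|C| * chi_5(C) * conj(chi_2(C))):
  1*(2)*conj(1) + 1*(-2)*conj(1) + 2*(1)*conj(1) + 2*(-1)*conj(1) + 3*(0)*conj(-1) + 3*(0)*conj(-1)
  = (2) + (-2) + (2) + (-2) + (0) + (0)
  = 0.
Dividing by |G| = 12 gives 0/12 = 0, matching the row-orthogonality relation <chi_5, chi_2> = [chi_5 = chi_2].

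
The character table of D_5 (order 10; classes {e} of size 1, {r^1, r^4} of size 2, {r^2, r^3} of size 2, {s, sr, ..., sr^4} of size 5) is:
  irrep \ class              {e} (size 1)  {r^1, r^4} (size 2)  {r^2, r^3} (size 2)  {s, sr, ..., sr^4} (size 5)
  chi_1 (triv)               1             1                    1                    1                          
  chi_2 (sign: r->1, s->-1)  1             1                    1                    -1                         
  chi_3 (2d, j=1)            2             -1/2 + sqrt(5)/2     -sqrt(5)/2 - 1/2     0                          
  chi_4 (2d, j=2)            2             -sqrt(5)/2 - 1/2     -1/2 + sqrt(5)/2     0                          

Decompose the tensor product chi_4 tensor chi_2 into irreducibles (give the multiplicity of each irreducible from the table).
chi_4 tensor chi_2 = chi_4 (all other irreducibles have multiplicity 0).

Argument: The character of a tensor product is the pointwise product (chi_4 * chi_2)(C) = chi_4(C) * chi_2(C):
  {e}: (2)*(1), {r^1, r^4}: (-sqrt(5)/2 - 1/2)*(1), {r^2, r^3}: (-1/2 + sqrt(5)/2)*(1), {s, sr, ..., sr^4}: (0)*(-1)
so (chi_4 * chi_2) takes values
  {e} -> 2, {r^1, r^4} -> -sqrt(5)/2 - 1/2, {r^2, r^3} -> -1/2 + sqrt(5)/2, {s, sr, ..., sr^4} -> 0.
Now take the inner product of this character with each irreducible chi from the table, <chi_4*chi_2, chi> = (1/10) sum_C |C| (chi_4*chi_2)(C) conj(chi(C)):
  <chi_4*chi_2, chi_1> = (1/10)[1*(2)*conj(1) + 2*(-sqrt(5)/2 - 1/2)*conj(1) + 2*(-1/2 + sqrt(5)/2)*conj(1) + 5*(0)*conj(1)]
      = (1/10)[(2) + (-sqrt(5) - 1) + (-1 + sqrt(5)) + (0)] = 0/10 = 0
  <chi_4*chi_2, chi_2> = (1/10)[1*(2)*conj(1) + 2*(-sqrt(5)/2 - 1/2)*conj(1) + 2*(-1/2 + sqrt(5)/2)*conj(1) + 5*(0)*conj(-1)]
      = (1/10)[(2) + (-sqrt(5) - 1) + (-1 + sqrt(5)) + (0)] = 0/10 = 0
  <chi_4*chi_2, chi_3> = (1/10)[1*(2)*conj(2) + 2*(-sqrt(5)/2 - 1/2)*conj(-1/2 + sqrt(5)/2) + 2*(-1/2 + sqrt(5)/2)*conj(-sqrt(5)/2 - 1/2) + 5*(0)*conj(0)]
      = (1/10)[(4) + (-2) + (-2) + (0)] = 0/10 = 0
  <chi_4*chi_2, chi_4> = (1/10)[1*(2)*conj(2) + 2*(-sqrt(5)/2 - 1/2)*conj(-sqrt(5)/2 - 1/2) + 2*(-1/2 + sqrt(5)/2)*conj(-1/2 + sqrt(5)/2) + 5*(0)*conj(0)]
      = (1/10)[(4) + (sqrt(5) + 3) + (3 - sqrt(5)) + (0)] = 10/10 = 1
Hence the multiplicities are chi_4: 1. Dimension check: dim(chi_4)*dim(chi_2) = 2*1 = 2 and sum (mult * dim) = 1*2 = 2.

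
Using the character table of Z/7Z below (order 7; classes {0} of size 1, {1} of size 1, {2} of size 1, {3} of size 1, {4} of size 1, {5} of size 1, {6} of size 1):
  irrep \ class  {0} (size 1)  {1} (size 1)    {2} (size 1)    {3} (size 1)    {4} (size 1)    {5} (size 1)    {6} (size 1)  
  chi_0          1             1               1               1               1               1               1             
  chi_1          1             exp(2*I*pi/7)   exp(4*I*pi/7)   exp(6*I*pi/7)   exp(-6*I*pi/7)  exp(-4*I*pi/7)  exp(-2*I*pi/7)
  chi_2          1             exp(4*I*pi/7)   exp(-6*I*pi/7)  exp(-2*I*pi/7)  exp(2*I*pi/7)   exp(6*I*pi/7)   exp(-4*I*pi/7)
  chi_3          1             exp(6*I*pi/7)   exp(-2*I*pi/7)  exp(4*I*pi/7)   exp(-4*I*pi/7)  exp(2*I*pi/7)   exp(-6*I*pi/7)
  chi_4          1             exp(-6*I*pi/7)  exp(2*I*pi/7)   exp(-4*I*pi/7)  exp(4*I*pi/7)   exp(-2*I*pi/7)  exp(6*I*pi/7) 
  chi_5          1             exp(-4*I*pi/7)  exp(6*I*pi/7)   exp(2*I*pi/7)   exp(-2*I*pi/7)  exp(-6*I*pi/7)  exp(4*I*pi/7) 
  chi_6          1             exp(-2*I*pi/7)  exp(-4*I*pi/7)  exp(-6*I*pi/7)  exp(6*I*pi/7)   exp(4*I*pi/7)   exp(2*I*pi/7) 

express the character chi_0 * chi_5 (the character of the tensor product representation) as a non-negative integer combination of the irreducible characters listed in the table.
chi_0 tensor chi_5 = chi_5 (all other irreducibles have multiplicity 0).

Justification: The character of a tensor product is the pointwise product (chi_0 * chi_5)(C) = chi_0(C) * chi_5(C):
  {0}: (1)*(1), {1}: (1)*(exp(-4*I*pi/7)), {2}: (1)*(exp(6*I*pi/7)), {3}: (1)*(exp(2*I*pi/7)), {4}: (1)*(exp(-2*I*pi/7)), {5}: (1)*(exp(-6*I*pi/7)), {6}: (1)*(exp(4*I*pi/7))
so (chi_0 * chi_5) takes values
  {0} -> 1, {1} -> exp(-4*I*pi/7), {2} -> exp(6*I*pi/7), {3} -> exp(2*I*pi/7), {4} -> exp(-2*I*pi/7), {5} -> exp(-6*I*pi/7), {6} -> exp(4*I*pi/7).
Now take the inner product of this character with each irreducible chi from the table, <chi_0*chi_5, chi> = (1/7) sum_C |C| (chi_0*chi_5)(C) conj(chi(C)):
  <chi_0*chi_5, chi_0> = (1/7)[1*(1)*conj(1) + 1*(exp(-4*I*pi/7))*conj(1) + 1*(exp(6*I*pi/7))*conj(1) + 1*(exp(2*I*pi/7))*conj(1) + 1*(exp(-2*I*pi/7))*conj(1) + 1*(exp(-6*I*pi/7))*conj(1) + 1*(exp(4*I*pi/7))*conj(1)]
      = (1/7)[(1) + (exp(-4*I*pi/7)) + (exp(6*I*pi/7)) + (exp(2*I*pi/7)) + (exp(-2*I*pi/7)) + (exp(-6*I*pi/7)) + (exp(4*I*pi/7))] = 0/7 = 0
  <chi_0*chi_5, chi_1> = (1/7)[1*(1)*conj(1) + 1*(exp(-4*I*pi/7))*conj(exp(2*I*pi/7)) + 1*(exp(6*I*pi/7))*conj(exp(4*I*pi/7)) + 1*(exp(2*I*pi/7))*conj(exp(6*I*pi/7)) + 1*(exp(-2*I*pi/7))*conj(exp(-6*I*pi/7)) + 1*(exp(-6*I*pi/7))*conj(exp(-4*I*pi/7)) + 1*(exp(4*I*pi/7))*conj(exp(-2*I*pi/7))]
      = (1/7)[(1) + (exp(-6*I*pi/7)) + (exp(2*I*pi/7)) + (exp(-4*I*pi/7)) + (exp(4*I*pi/7)) + (exp(-2*I*pi/7)) + (exp(6*I*pi/7))] = 0/7 = 0
  <chi_0*chi_5, chi_2> = (1/7)[1*(1)*conj(1) + 1*(exp(-4*I*pi/7))*conj(exp(4*I*pi/7)) + 1*(exp(6*I*pi/7))*conj(exp(-6*I*pi/7)) + 1*(exp(2*I*pi/7))*conj(exp(-2*I*pi/7)) + 1*(exp(-2*I*pi/7))*conj(exp(2*I*pi/7)) + 1*(exp(-6*I*pi/7))*conj(exp(6*I*pi/7)) + 1*(exp(4*I*pi/7))*conj(exp(-4*I*pi/7))]
      = (1/7)[(1) + (exp(6*I*pi/7)) + (exp(-2*I*pi/7)) + (exp(4*I*pi/7)) + (exp(-4*I*pi/7)) + (exp(2*I*pi/7)) + (exp(-6*I*pi/7))] = 0/7 = 0
  <chi_0*chi_5, chi_3> = (1/7)[1*(1)*conj(1) + 1*(exp(-4*I*pi/7))*conj(exp(6*I*pi/7)) + 1*(exp(6*I*pi/7))*conj(exp(-2*I*pi/7)) + 1*(exp(2*I*pi/7))*conj(exp(4*I*pi/7)) + 1*(exp(-2*I*pi/7))*conj(exp(-4*I*pi/7)) + 1*(exp(-6*I*pi/7))*conj(exp(2*I*pi/7)) + 1*(exp(4*I*pi/7))*conj(exp(-6*I*pi/7))]
      = (1/7)[(1) + (exp(4*I*pi/7)) + (exp(-6*I*pi/7)) + (exp(-2*I*pi/7)) + (exp(2*I*pi/7)) + (exp(6*I*pi/7)) + (exp(-4*I*pi/7))] = 0/7 = 0
  <chi_0*chi_5, chi_4> = (1/7)[1*(1)*conj(1) + 1*(exp(-4*I*pi/7))*conj(exp(-6*I*pi/7)) + 1*(exp(6*I*pi/7))*conj(exp(2*I*pi/7)) + 1*(exp(2*I*pi/7))*conj(exp(-4*I*pi/7)) + 1*(exp(-2*I*pi/7))*conj(exp(4*I*pi/7)) + 1*(exp(-6*I*pi/7))*conj(exp(-2*I*pi/7)) + 1*(exp(4*I*pi/7))*conj(exp(6*I*pi/7))]
      = (1/7)[(1) + (exp(2*I*pi/7)) + (exp(4*I*pi/7)) + (exp(6*I*pi/7)) + (exp(-6*I*pi/7)) + (exp(-4*I*pi/7)) + (exp(-2*I*pi/7))] = 0/7 = 0
  <chi_0*chi_5, chi_5> = (1/7)[1*(1)*conj(1) + 1*(exp(-4*I*pi/7))*conj(exp(-4*I*pi/7)) + 1*(exp(6*I*pi/7))*conj(exp(6*I*pi/7)) + 1*(exp(2*I*pi/7))*conj(exp(2*I*pi/7)) + 1*(exp(-2*I*pi/7))*conj(exp(-2*I*pi/7)) + 1*(exp(-6*I*pi/7))*conj(exp(-6*I*pi/7)) + 1*(exp(4*I*pi/7))*conj(exp(4*I*pi/7))]
      = (1/7)[(1) + (1) + (1) + (1) + (1) + (1) + (1)] = 7/7 = 1
  <chi_0*chi_5, chi_6> = (1/7)[1*(1)*conj(1) + 1*(exp(-4*I*pi/7))*conj(exp(-2*I*pi/7)) + 1*(exp(6*I*pi/7))*conj(exp(-4*I*pi/7)) + 1*(exp(2*I*pi/7))*conj(exp(-6*I*pi/7)) + 1*(exp(-2*I*pi/7))*conj(exp(6*I*pi/7)) + 1*(exp(-6*I*pi/7))*conj(exp(4*I*pi/7)) + 1*(exp(4*I*pi/7))*conj(exp(2*I*pi/7))]
      = (1/7)[(1) + (exp(-2*I*pi/7)) + (exp(-4*I*pi/7)) + (exp(-6*I*pi/7)) + (exp(6*I*pi/7)) + (exp(4*I*pi/7)) + (exp(2*I*pi/7))] = 0/7 = 0
(Exp terms are combined using exp(i*s)*conj(exp(i*t)) = exp(i*(s-t)), and sums of them are collapsed using the identity that for every m > 1 the m distinct m-th roots of unity sum to 0, e.g. 1 + exp(2*I*pi/3) + exp(-2*I*pi/3) = 0.)
Hence the multiplicities are chi_5: 1. Dimension check: dim(chi_0)*dim(chi_5) = 1*1 = 1 and sum (mult * dim) = 1*1 = 1.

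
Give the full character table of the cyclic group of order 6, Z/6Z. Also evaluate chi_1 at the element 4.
Character table of Z/6Z (irreps indexed chi_0,...,chi_5 with chi_k(m) = zeta_6^(k*m), zeta_6 = exp(2*pi*i/6)):
  irrep \ class  {0} (size 1)  {1} (size 1)    {2} (size 1)    {3} (size 1)  {4} (size 1)    {5} (size 1)  
  chi_0          1             1               1               1             1               1             
  chi_1          1             exp(I*pi/3)     exp(2*I*pi/3)   -1            exp(-2*I*pi/3)  exp(-I*pi/3)  
  chi_2          1             exp(2*I*pi/3)   exp(-2*I*pi/3)  1             exp(2*I*pi/3)   exp(-2*I*pi/3)
  chi_3          1             -1              1               -1            1               -1            
  chi_4          1             exp(-2*I*pi/3)  exp(2*I*pi/3)   1             exp(-2*I*pi/3)  exp(2*I*pi/3) 
  chi_5          1             exp(-I*pi/3)    exp(-2*I*pi/3)  -1            exp(2*I*pi/3)   exp(I*pi/3)   

Spot check: chi_1(4) = zeta_6^(1*4) = zeta_6^4 = exp(-2*I*pi/3).

Derivation: Z/6Z is abelian, so all 6 irreducible complex representations are 1-dimensional. They are given by chi_k(m) = zeta_6^(k*m) for k = 0,...,5. Row orthogonality: sum_m chi_k(m) conj(chi_l(m)) = 6 * [k = l].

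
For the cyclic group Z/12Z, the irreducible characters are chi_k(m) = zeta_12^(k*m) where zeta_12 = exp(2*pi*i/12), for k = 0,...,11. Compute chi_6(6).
chi_6(6) = zeta_12^36 = 1

chi_6(6) = zeta_12^(6*6) = zeta_12^36. Since zeta_12^12 = 1, this equals zeta_12^0 = exp(2*pi*i*0/12) = 1.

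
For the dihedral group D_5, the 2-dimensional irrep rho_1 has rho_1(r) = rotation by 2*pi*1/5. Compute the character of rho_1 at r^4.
chi_{rho_1}(r^4) = 2*cos(2*pi*1*4/5) = -1/2 + sqrt(5)/2

Explanation: rho_1(r^4) is rotation by angle 2*pi*1*4/5, whose trace is 2*cos(2*pi*1*4/5) = -1/2 + sqrt(5)/2.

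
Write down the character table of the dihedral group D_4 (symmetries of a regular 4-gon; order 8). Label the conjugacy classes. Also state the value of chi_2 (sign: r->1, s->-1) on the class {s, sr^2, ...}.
Conjugacy classes: {e} of size 1, {r^2} of size 1, {r^1, r^3} of size 2, {s, sr^2, ...} of size 2, {sr, sr^3, ...} of size 2.
Character table:
  irrep \ class              {e} (size 1)  {r^2} (size 1)  {r^1, r^3} (size 2)  {s, sr^2, ...} (size 2)  {sr, sr^3, ...} (size 2)
  chi_1 (triv)               1             1               1                    1                        1                       
  chi_2 (sign: r->1, s->-1)  1             1               1                    -1                       -1                      
  chi_3 (r->-1, s->1)        1             1               -1                   1                        -1                      
  chi_4 (r->-1, s->-1)       1             1               -1                   -1                       1                       
  chi_5 (2d, j=1)            2             -2              0                    0                        0                       

Spot check: chi_2 (sign: r->1, s->-1) on {s, sr^2, ...} = -1.

Justification: D_4 has order 2*4 = 8 with 5 conjugacy classes, hence 5 irreducibles. Sum of squared dims 1 + 1 + 1 + 1 + 4 = 8 = |G|. Linear characters come from the abelianisation; the 2-dimensional irreps have character r^k -> 2*cos(2*pi*j*k/4), reflections -> 0.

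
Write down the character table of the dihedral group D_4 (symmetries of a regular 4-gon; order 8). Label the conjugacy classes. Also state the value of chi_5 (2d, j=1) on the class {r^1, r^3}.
Conjugacy classes: {e} of size 1, {r^2} of size 1, {r^1, r^3} of size 2, {s, sr^2, ...} of size 2, {sr, sr^3, ...} of size 2.
Character table:
  irrep \ class              {e} (size 1)  {r^2} (size 1)  {r^1, r^3} (size 2)  {s, sr^2, ...} (size 2)  {sr, sr^3, ...} (size 2)
  chi_1 (triv)               1             1               1                    1                        1                       
  chi_2 (sign: r->1, s->-1)  1             1               1                    -1                       -1                      
  chi_3 (r->-1, s->1)        1             1               -1                   1                        -1                      
  chi_4 (r->-1, s->-1)       1             1               -1                   -1                       1                       
  chi_5 (2d, j=1)            2             -2              0                    0                        0                       

Spot check: chi_5 (2d, j=1) on {r^1, r^3} = 0.

Argument: D_4 has order 2*4 = 8 with 5 conjugacy classes, hence 5 irreducibles. Sum of squared dims 1 + 1 + 1 + 1 + 4 = 8 = |G|. Linear characters come from the abelianisation; the 2-dimensional irreps have character r^k -> 2*cos(2*pi*j*k/4), reflections -> 0.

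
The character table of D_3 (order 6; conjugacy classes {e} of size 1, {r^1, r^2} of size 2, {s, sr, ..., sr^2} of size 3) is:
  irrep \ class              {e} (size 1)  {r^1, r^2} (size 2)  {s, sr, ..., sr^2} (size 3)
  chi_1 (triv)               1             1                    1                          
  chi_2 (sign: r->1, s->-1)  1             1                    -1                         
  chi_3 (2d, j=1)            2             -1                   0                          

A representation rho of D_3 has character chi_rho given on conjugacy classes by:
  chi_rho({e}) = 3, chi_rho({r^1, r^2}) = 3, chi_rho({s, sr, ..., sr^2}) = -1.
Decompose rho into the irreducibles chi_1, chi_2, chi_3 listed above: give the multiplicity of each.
Multiplicities: chi_1: 1, chi_2: 2, chi_3: 0.

Solution. Use <chi_rho, chi> = (1/|G|) sum_C |C| * chi_rho(C) * conj(chi(C)) with |G| = 6 for each irreducible chi in the table:
  <chi_rho, chi_1> = (1/6)[1*(3)*conj(1) + 2*(3)*conj(1) + 3*(-1)*conj(1)]
      = (1/6)[(3) + (6) + (-3)] = 6/6 = 1
  <chi_rho, chi_2> = (1/6)[1*(3)*conj(1) + 2*(3)*conj(1) + 3*(-1)*conj(-1)]
      = (1/6)[(3) + (6) + (3)] = 12/6 = 2
  <chi_rho, chi_3> = (1/6)[1*(3)*conj(2) + 2*(3)*conj(-1) + 3*(-1)*conj(0)]
      = (1/6)[(6) + (-6) + (0)] = 0/6 = 0
Dimension check: dim(rho) = sum (mult * dim) = 1*1 + 2*1 + 0*2 = 3 = chi_rho(e) = 3.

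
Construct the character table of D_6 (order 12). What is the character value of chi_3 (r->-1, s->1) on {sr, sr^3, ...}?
Conjugacy classes: {e} of size 1, {r^3} of size 1, {r^1, r^5} of size 2, {r^2, r^4} of size 2, {s, sr^2, ...} of size 3, {sr, sr^3, ...} of size 3.
Character table:
  irrep \ class              {e} (size 1)  {r^3} (size 1)  {r^1, r^5} (size 2)  {r^2, r^4} (size 2)  {s, sr^2, ...} (size 3)  {sr, sr^3, ...} (size 3)
  chi_1 (triv)               1             1               1                    1                    1                        1                       
  chi_2 (sign: r->1, s->-1)  1             1               1                    1                    -1                       -1                      
  chi_3 (r->-1, s->1)        1             -1              -1                   1                    1                        -1                      
  chi_4 (r->-1, s->-1)       1             -1              -1                   1                    -1                       1                       
  chi_5 (2d, j=1)            2             -2              1                    -1                   0                        0                       
  chi_6 (2d, j=2)            2             2               -1                   -1                   0                        0                       

Spot check: chi_3 (r->-1, s->1) on {sr, sr^3, ...} = -1.

Proof sketch: D_6 has order 2*6 = 12 with 6 conjugacy classes, hence 6 irreducibles. Sum of squared dims 1 + 1 + 1 + 1 + 4 + 4 = 12 = |G|. Linear characters come from the abelianisation; the 2-dimensional irreps have character r^k -> 2*cos(2*pi*j*k/6), reflections -> 0.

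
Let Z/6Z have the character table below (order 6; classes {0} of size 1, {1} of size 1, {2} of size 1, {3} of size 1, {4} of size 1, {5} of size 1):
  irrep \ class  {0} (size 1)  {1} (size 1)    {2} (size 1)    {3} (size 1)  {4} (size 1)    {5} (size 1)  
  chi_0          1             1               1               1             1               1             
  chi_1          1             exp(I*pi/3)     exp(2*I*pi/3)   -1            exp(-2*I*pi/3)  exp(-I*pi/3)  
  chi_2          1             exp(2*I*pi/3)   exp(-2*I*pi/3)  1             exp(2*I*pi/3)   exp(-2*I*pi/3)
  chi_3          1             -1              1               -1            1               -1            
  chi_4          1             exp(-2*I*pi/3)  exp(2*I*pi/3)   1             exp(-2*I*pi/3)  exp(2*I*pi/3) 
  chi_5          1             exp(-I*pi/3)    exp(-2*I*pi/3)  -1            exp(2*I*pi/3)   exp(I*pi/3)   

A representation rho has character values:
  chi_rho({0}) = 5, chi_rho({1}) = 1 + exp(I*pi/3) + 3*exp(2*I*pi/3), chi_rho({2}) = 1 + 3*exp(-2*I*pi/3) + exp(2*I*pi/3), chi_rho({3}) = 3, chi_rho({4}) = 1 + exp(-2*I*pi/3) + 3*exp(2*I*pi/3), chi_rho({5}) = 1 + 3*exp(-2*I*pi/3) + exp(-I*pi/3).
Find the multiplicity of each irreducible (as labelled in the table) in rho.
Multiplicities: chi_0: 1, chi_1: 1, chi_2: 3, chi_3: 0, chi_4: 0, chi_5: 0.

Argument: Use <chi_rho, chi> = (1/|G|) sum_C |C| * chi_rho(C) * conj(chi(C)) with |G| = 6 for each irreducible chi in the table:
  <chi_rho, chi_0> = (1/6)[1*(5)*conj(1) + 1*(1 + exp(I*pi/3) + 3*exp(2*I*pi/3))*conj(1) + 1*(1 + 3*exp(-2*I*pi/3) + exp(2*I*pi/3))*conj(1) + 1*(3)*conj(1) + 1*(1 + exp(-2*I*pi/3) + 3*exp(2*I*pi/3))*conj(1) + 1*(1 + 3*exp(-2*I*pi/3) + exp(-I*pi/3))*conj(1)]
      = (1/6)[(5) + (1 + exp(I*pi/3) + 3*exp(2*I*pi/3)) + (1 + 3*exp(-2*I*pi/3) + exp(2*I*pi/3)) + (3) + (1 + exp(-2*I*pi/3) + 3*exp(2*I*pi/3)) + (1 + 3*exp(-2*I*pi/3) + exp(-I*pi/3))] = 6/6 = 1
  <chi_rho, chi_1> = (1/6)[1*(5)*conj(1) + 1*(1 + exp(I*pi/3) + 3*exp(2*I*pi/3))*conj(exp(I*pi/3)) + 1*(1 + 3*exp(-2*I*pi/3) + exp(2*I*pi/3))*conj(exp(2*I*pi/3)) + 1*(3)*conj(-1) + 1*(1 + exp(-2*I*pi/3) + 3*exp(2*I*pi/3))*conj(exp(-2*I*pi/3)) + 1*(1 + 3*exp(-2*I*pi/3) + exp(-I*pi/3))*conj(exp(-I*pi/3))]
      = (1/6)[(5) + (1 + exp(-I*pi/3) + 3*exp(I*pi/3)) + (1 + exp(-2*I*pi/3) + 3*exp(2*I*pi/3)) + (-3) + (1 + 3*exp(-2*I*pi/3) + exp(2*I*pi/3)) + (1 + 3*exp(-I*pi/3) + exp(I*pi/3))] = 6/6 = 1
  <chi_rho, chi_2> = (1/6)[1*(5)*conj(1) + 1*(1 + exp(I*pi/3) + 3*exp(2*I*pi/3))*conj(exp(2*I*pi/3)) + 1*(1 + 3*exp(-2*I*pi/3) + exp(2*I*pi/3))*conj(exp(-2*I*pi/3)) + 1*(3)*conj(1) + 1*(1 + exp(-2*I*pi/3) + 3*exp(2*I*pi/3))*conj(exp(2*I*pi/3)) + 1*(1 + 3*exp(-2*I*pi/3) + exp(-I*pi/3))*conj(exp(-2*I*pi/3))]
      = (1/6)[(5) + (3 + exp(-2*I*pi/3) + exp(-I*pi/3)) + (2) + (3) + (2) + (3 + exp(2*I*pi/3) + exp(I*pi/3))] = 18/6 = 3
  <chi_rho, chi_3> = (1/6)[1*(5)*conj(1) + 1*(1 + exp(I*pi/3) + 3*exp(2*I*pi/3))*conj(-1) + 1*(1 + 3*exp(-2*I*pi/3) + exp(2*I*pi/3))*conj(1) + 1*(3)*conj(-1) + 1*(1 + exp(-2*I*pi/3) + 3*exp(2*I*pi/3))*conj(1) + 1*(1 + 3*exp(-2*I*pi/3) + exp(-I*pi/3))*conj(-1)]
      = (1/6)[(5) + (-1 - 3*exp(2*I*pi/3) - exp(I*pi/3)) + (1 + 3*exp(-2*I*pi/3) + exp(2*I*pi/3)) + (-3) + (1 + exp(-2*I*pi/3) + 3*exp(2*I*pi/3)) + (-1 - exp(-I*pi/3) - 3*exp(-2*I*pi/3))] = 0/6 = 0
  <chi_rho, chi_4> = (1/6)[1*(5)*conj(1) + 1*(1 + exp(I*pi/3) + 3*exp(2*I*pi/3))*conj(exp(-2*I*pi/3)) + 1*(1 + 3*exp(-2*I*pi/3) + exp(2*I*pi/3))*conj(exp(2*I*pi/3)) + 1*(3)*conj(1) + 1*(1 + exp(-2*I*pi/3) + 3*exp(2*I*pi/3))*conj(exp(-2*I*pi/3)) + 1*(1 + 3*exp(-2*I*pi/3) + exp(-I*pi/3))*conj(exp(2*I*pi/3))]
      = (1/6)[(5) + (-1 + 3*exp(-2*I*pi/3) + exp(2*I*pi/3)) + (1 + exp(-2*I*pi/3) + 3*exp(2*I*pi/3)) + (3) + (1 + 3*exp(-2*I*pi/3) + exp(2*I*pi/3)) + (-1 + exp(-2*I*pi/3) + 3*exp(2*I*pi/3))] = 0/6 = 0
  <chi_rho, chi_5> = (1/6)[1*(5)*conj(1) + 1*(1 + exp(I*pi/3) + 3*exp(2*I*pi/3))*conj(exp(-I*pi/3)) + 1*(1 + 3*exp(-2*I*pi/3) + exp(2*I*pi/3))*conj(exp(-2*I*pi/3)) + 1*(3)*conj(-1) + 1*(1 + exp(-2*I*pi/3) + 3*exp(2*I*pi/3))*conj(exp(2*I*pi/3)) + 1*(1 + 3*exp(-2*I*pi/3) + exp(-I*pi/3))*conj(exp(I*pi/3))]
      = (1/6)[(5) + (-3 + exp(2*I*pi/3) + exp(I*pi/3)) + (2) + (-3) + (2) + (-3 + exp(-2*I*pi/3) + exp(-I*pi/3))] = 0/6 = 0
(Exp terms are combined using exp(i*s)*conj(exp(i*t)) = exp(i*(s-t)), and sums of them are collapsed using the identity that for every m > 1 the m distinct m-th roots of unity sum to 0, e.g. 1 + exp(2*I*pi/3) + exp(-2*I*pi/3) = 0.)
Dimension check: dim(rho) = sum (mult * dim) = 1*1 + 1*1 + 3*1 + 0*1 + 0*1 + 0*1 = 5 = chi_rho(e) = 5.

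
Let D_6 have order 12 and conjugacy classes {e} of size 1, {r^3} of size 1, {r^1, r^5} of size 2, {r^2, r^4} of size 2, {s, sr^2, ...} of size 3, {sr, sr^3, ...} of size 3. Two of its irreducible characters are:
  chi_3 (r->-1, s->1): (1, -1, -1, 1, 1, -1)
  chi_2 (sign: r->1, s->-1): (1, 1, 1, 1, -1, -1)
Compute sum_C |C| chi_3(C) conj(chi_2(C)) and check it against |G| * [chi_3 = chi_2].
Sum = 0; so <chi_3, chi_2> = 0 (distinct irreducibles are orthogonal).

Solution. Compute term by term over conjugacy classes (|C| * chi_3(C) * conj(chi_2(C))):
  1*(1)*conj(1) + 1*(-1)*conj(1) + 2*(-1)*conj(1) + 2*(1)*conj(1) + 3*(1)*conj(-1) + 3*(-1)*conj(-1)
  = (1) + (-1) + (-2) + (2) + (-3) + (3)
  = 0.
Dividing by |G| = 12 gives 0/12 = 0, matching the row-orthogonality relation <chi_3, chi_2> = [chi_3 = chi_2].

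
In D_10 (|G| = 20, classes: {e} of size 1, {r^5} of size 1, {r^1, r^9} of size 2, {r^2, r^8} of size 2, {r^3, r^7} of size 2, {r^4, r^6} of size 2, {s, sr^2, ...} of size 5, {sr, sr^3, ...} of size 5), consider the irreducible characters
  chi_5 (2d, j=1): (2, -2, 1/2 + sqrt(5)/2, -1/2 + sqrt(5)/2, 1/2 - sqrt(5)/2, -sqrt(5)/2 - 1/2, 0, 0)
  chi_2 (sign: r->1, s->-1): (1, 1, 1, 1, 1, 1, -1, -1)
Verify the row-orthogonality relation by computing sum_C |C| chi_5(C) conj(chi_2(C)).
Sum = 0; so <chi_5, chi_2> = 0 (distinct irreducibles are orthogonal).

Explanation: Compute term by term over conjugacy classes (|C| * chi_5(C) * conj(chi_2(C))):
  1*(2)*conj(1) + 1*(-2)*conj(1) + 2*(1/2 + sqrt(5)/2)*conj(1) + 2*(-1/2 + sqrt(5)/2)*conj(1) + 2*(1/2 - sqrt(5)/2)*conj(1) + 2*(-sqrt(5)/2 - 1/2)*conj(1) + 5*(0)*conj(-1) + 5*(0)*conj(-1)
  = (2) + (-2) + (1 + sqrt(5)) + (-1 + sqrt(5)) + (1 - sqrt(5)) + (-sqrt(5) - 1) + (0) + (0)
  = 0.
Dividing by |G| = 20 gives 0/20 = 0, matching the row-orthogonality relation <chi_5, chi_2> = [chi_5 = chi_2].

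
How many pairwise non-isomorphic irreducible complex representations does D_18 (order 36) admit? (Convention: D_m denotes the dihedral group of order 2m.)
12

Proof sketch: The number of irreducible complex representations of a finite group equals its number of conjugacy classes. D_18 has 12 conjugacy classes (n/2 + 3 for n even), so D_18 (order 36) has exactly 12 irreducible complex representations.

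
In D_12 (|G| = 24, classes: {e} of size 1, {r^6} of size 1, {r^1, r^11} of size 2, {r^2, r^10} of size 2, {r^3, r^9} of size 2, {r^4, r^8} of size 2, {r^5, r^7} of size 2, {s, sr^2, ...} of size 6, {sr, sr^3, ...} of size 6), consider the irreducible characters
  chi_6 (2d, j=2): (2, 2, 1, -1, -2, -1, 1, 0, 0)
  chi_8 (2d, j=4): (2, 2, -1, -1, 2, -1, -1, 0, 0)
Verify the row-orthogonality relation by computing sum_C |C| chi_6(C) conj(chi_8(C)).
Sum = 0; so <chi_6, chi_8> = 0 (distinct irreducibles are orthogonal).

Reasoning: Compute term by term over conjugacy classes (|C| * chi_6(C) * conj(chi_8(C))):
  1*(2)*conj(2) + 1*(2)*conj(2) + 2*(1)*conj(-1) + 2*(-1)*conj(-1) + 2*(-2)*conj(2) + 2*(-1)*conj(-1) + 2*(1)*conj(-1) + 6*(0)*conj(0) + 6*(0)*conj(0)
  = (4) + (4) + (-2) + (2) + (-8) + (2) + (-2) + (0) + (0)
  = 0.
Dividing by |G| = 24 gives 0/24 = 0, matching the row-orthogonality relation <chi_6, chi_8> = [chi_6 = chi_8].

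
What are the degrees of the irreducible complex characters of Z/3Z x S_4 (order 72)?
Dimensions: 1, 1, 1, 1, 1, 1, 2, 2, 2, 3, 3, 3, 3, 3, 3

Reasoning: There are 15 irreducibles (= number of conjugacy classes). Their dimensions d_i satisfy sum d_i^2 = |G| = 72: 1 + 1 + 1 + 1 + 1 + 1 + 4 + 4 + 4 + 9 + 9 + 9 + 9 + 9 + 9 = 72. (For the product with Z/3Z: each of the 3 1-dim characters of Z/3Z tensors with each irrep of S_4, giving 3 copies of each S_4-dimension.)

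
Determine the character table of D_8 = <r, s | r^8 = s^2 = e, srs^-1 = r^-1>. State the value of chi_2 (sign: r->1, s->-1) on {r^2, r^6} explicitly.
Conjugacy classes: {e} of size 1, {r^4} of size 1, {r^1, r^7} of size 2, {r^2, r^6} of size 2, {r^3, r^5} of size 2, {s, sr^2, ...} of size 4, {sr, sr^3, ...} of size 4.
Character table:
  irrep \ class              {e} (size 1)  {r^4} (size 1)  {r^1, r^7} (size 2)  {r^2, r^6} (size 2)  {r^3, r^5} (size 2)  {s, sr^2, ...} (size 4)  {sr, sr^3, ...} (size 4)
  chi_1 (triv)               1             1               1                    1                    1                    1                        1                       
  chi_2 (sign: r->1, s->-1)  1             1               1                    1                    1                    -1                       -1                      
  chi_3 (r->-1, s->1)        1             1               -1                   1                    -1                   1                        -1                      
  chi_4 (r->-1, s->-1)       1             1               -1                   1                    -1                   -1                       1                       
  chi_5 (2d, j=1)            2             -2              sqrt(2)              0                    -sqrt(2)             0                        0                       
  chi_6 (2d, j=2)            2             2               0                    -2                   0                    0                        0                       
  chi_7 (2d, j=3)            2             -2              -sqrt(2)             0                    sqrt(2)              0                        0                       

Spot check: chi_2 (sign: r->1, s->-1) on {r^2, r^6} = 1.

Solution. D_8 has order 2*8 = 16 with 7 conjugacy classes, hence 7 irreducibles. Sum of squared dims 1 + 1 + 1 + 1 + 4 + 4 + 4 = 16 = |G|. Linear characters come from the abelianisation; the 2-dimensional irreps have character r^k -> 2*cos(2*pi*j*k/8), reflections -> 0.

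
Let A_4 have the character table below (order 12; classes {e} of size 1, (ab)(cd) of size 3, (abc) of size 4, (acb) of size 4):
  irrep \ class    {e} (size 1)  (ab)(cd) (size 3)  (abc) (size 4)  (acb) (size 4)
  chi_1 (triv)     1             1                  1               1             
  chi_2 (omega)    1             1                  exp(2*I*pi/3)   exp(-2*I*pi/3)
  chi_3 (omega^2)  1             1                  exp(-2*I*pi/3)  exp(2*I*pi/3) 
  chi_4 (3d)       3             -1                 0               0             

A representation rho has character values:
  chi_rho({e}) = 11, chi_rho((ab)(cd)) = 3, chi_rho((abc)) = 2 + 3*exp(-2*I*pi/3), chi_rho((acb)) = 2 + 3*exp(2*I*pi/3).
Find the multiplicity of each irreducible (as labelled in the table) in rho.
Multiplicities: chi_1: 2, chi_2: 0, chi_3: 3, chi_4: 2.

Proof sketch: Use <chi_rho, chi> = (1/|G|) sum_C |C| * chi_rho(C) * conj(chi(C)) with |G| = 12 for each irreducible chi in the table:
  <chi_rho, chi_1> = (1/12)[1*(11)*conj(1) + 3*(3)*conj(1) + 4*(2 + 3*exp(-2*I*pi/3))*conj(1) + 4*(2 + 3*exp(2*I*pi/3))*conj(1)]
      = (1/12)[(11) + (9) + (8 + 12*exp(-2*I*pi/3)) + (8 + 12*exp(2*I*pi/3))] = 24/12 = 2
  <chi_rho, chi_2> = (1/12)[1*(11)*conj(1) + 3*(3)*conj(1) + 4*(2 + 3*exp(-2*I*pi/3))*conj(exp(2*I*pi/3)) + 4*(2 + 3*exp(2*I*pi/3))*conj(exp(-2*I*pi/3))]
      = (1/12)[(11) + (9) + (8*exp(-2*I*pi/3) + 12*exp(2*I*pi/3)) + (12*exp(-2*I*pi/3) + 8*exp(2*I*pi/3))] = 0/12 = 0
  <chi_rho, chi_3> = (1/12)[1*(11)*conj(1) + 3*(3)*conj(1) + 4*(2 + 3*exp(-2*I*pi/3))*conj(exp(-2*I*pi/3)) + 4*(2 + 3*exp(2*I*pi/3))*conj(exp(2*I*pi/3))]
      = (1/12)[(11) + (9) + (12 + 8*exp(2*I*pi/3)) + (12 + 8*exp(-2*I*pi/3))] = 36/12 = 3
  <chi_rho, chi_4> = (1/12)[1*(11)*conj(3) + 3*(3)*conj(-1) + 4*(2 + 3*exp(-2*I*pi/3))*conj(0) + 4*(2 + 3*exp(2*I*pi/3))*conj(0)]
      = (1/12)[(33) + (-9) + (0) + (0)] = 24/12 = 2
(Exp terms are combined using exp(i*s)*conj(exp(i*t)) = exp(i*(s-t)), and sums of them are collapsed using the identity that for every m > 1 the m distinct m-th roots of unity sum to 0, e.g. 1 + exp(2*I*pi/3) + exp(-2*I*pi/3) = 0.)
Dimension check: dim(rho) = sum (mult * dim) = 2*1 + 0*1 + 3*1 + 2*3 = 11 = chi_rho(e) = 11.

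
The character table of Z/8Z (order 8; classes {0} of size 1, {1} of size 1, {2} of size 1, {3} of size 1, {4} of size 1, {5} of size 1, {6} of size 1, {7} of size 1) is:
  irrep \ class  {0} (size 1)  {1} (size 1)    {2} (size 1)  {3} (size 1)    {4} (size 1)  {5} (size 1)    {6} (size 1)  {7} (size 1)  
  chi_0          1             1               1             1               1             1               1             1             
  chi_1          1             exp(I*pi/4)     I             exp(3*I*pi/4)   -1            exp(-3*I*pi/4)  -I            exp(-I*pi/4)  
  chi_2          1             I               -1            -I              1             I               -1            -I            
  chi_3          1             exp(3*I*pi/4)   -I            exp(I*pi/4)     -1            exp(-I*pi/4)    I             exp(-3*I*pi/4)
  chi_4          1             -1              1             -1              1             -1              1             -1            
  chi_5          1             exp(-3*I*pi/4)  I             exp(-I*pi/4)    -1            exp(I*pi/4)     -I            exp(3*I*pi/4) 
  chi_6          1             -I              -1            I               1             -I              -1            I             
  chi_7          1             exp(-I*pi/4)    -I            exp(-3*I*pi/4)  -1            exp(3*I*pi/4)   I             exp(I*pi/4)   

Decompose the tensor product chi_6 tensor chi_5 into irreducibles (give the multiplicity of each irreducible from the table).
chi_6 tensor chi_5 = chi_3 (all other irreducibles have multiplicity 0).

Explanation: The character of a tensor product is the pointwise product (chi_6 * chi_5)(C) = chi_6(C) * chi_5(C):
  {0}: (1)*(1), {1}: (-I)*(exp(-3*I*pi/4)), {2}: (-1)*(I), {3}: (I)*(exp(-I*pi/4)), {4}: (1)*(-1), {5}: (-I)*(exp(I*pi/4)), {6}: (-1)*(-I), {7}: (I)*(exp(3*I*pi/4))
so (chi_6 * chi_5) takes values
  {0} -> 1, {1} -> -exp(-I*pi/4), {2} -> -I, {3} -> exp(I*pi/4), {4} -> -1, {5} -> -exp(3*I*pi/4), {6} -> I, {7} -> exp(-3*I*pi/4).
Now take the inner product of this character with each irreducible chi from the table, <chi_6*chi_5, chi> = (1/8) sum_C |C| (chi_6*chi_5)(C) conj(chi(C)):
  <chi_6*chi_5, chi_0> = (1/8)[1*(1)*conj(1) + 1*(-exp(-I*pi/4))*conj(1) + 1*(-I)*conj(1) + 1*(exp(I*pi/4))*conj(1) + 1*(-1)*conj(1) + 1*(-exp(3*I*pi/4))*conj(1) + 1*(I)*conj(1) + 1*(exp(-3*I*pi/4))*conj(1)]
      = (1/8)[(1) + (-exp(-I*pi/4)) + (-I) + (exp(I*pi/4)) + (-1) + (-exp(3*I*pi/4)) + (I) + (exp(-3*I*pi/4))] = 0/8 = 0
  <chi_6*chi_5, chi_1> = (1/8)[1*(1)*conj(1) + 1*(-exp(-I*pi/4))*conj(exp(I*pi/4)) + 1*(-I)*conj(I) + 1*(exp(I*pi/4))*conj(exp(3*I*pi/4)) + 1*(-1)*conj(-1) + 1*(-exp(3*I*pi/4))*conj(exp(-3*I*pi/4)) + 1*(I)*conj(-I) + 1*(exp(-3*I*pi/4))*conj(exp(-I*pi/4))]
      = (1/8)[(1) + (I) + (-1) + (-I) + (1) + (I) + (-1) + (-I)] = 0/8 = 0
  <chi_6*chi_5, chi_2> = (1/8)[1*(1)*conj(1) + 1*(-exp(-I*pi/4))*conj(I) + 1*(-I)*conj(-1) + 1*(exp(I*pi/4))*conj(-I) + 1*(-1)*conj(1) + 1*(-exp(3*I*pi/4))*conj(I) + 1*(I)*conj(-1) + 1*(exp(-3*I*pi/4))*conj(-I)]
      = (1/8)[(1) + (exp(I*pi/4)) + (I) + (exp(3*I*pi/4)) + (-1) + (exp(-3*I*pi/4)) + (-I) + (exp(-I*pi/4))] = 0/8 = 0
  <chi_6*chi_5, chi_3> = (1/8)[1*(1)*conj(1) + 1*(-exp(-I*pi/4))*conj(exp(3*I*pi/4)) + 1*(-I)*conj(-I) + 1*(exp(I*pi/4))*conj(exp(I*pi/4)) + 1*(-1)*conj(-1) + 1*(-exp(3*I*pi/4))*conj(exp(-I*pi/4)) + 1*(I)*conj(I) + 1*(exp(-3*I*pi/4))*conj(exp(-3*I*pi/4))]
      = (1/8)[(1) + (1) + (1) + (1) + (1) + (1) + (1) + (1)] = 8/8 = 1
  <chi_6*chi_5, chi_4> = (1/8)[1*(1)*conj(1) + 1*(-exp(-I*pi/4))*conj(-1) + 1*(-I)*conj(1) + 1*(exp(I*pi/4))*conj(-1) + 1*(-1)*conj(1) + 1*(-exp(3*I*pi/4))*conj(-1) + 1*(I)*conj(1) + 1*(exp(-3*I*pi/4))*conj(-1)]
      = (1/8)[(1) + (exp(-I*pi/4)) + (-I) + (-exp(I*pi/4)) + (-1) + (exp(3*I*pi/4)) + (I) + (-exp(-3*I*pi/4))] = 0/8 = 0
  <chi_6*chi_5, chi_5> = (1/8)[1*(1)*conj(1) + 1*(-exp(-I*pi/4))*conj(exp(-3*I*pi/4)) + 1*(-I)*conj(I) + 1*(exp(I*pi/4))*conj(exp(-I*pi/4)) + 1*(-1)*conj(-1) + 1*(-exp(3*I*pi/4))*conj(exp(I*pi/4)) + 1*(I)*conj(-I) + 1*(exp(-3*I*pi/4))*conj(exp(3*I*pi/4))]
      = (1/8)[(1) + (-I) + (-1) + (I) + (1) + (-I) + (-1) + (I)] = 0/8 = 0
  <chi_6*chi_5, chi_6> = (1/8)[1*(1)*conj(1) + 1*(-exp(-I*pi/4))*conj(-I) + 1*(-I)*conj(-1) + 1*(exp(I*pi/4))*conj(I) + 1*(-1)*conj(1) + 1*(-exp(3*I*pi/4))*conj(-I) + 1*(I)*conj(-1) + 1*(exp(-3*I*pi/4))*conj(I)]
      = (1/8)[(1) + (-exp(I*pi/4)) + (I) + (-exp(3*I*pi/4)) + (-1) + (-exp(-3*I*pi/4)) + (-I) + (-exp(-I*pi/4))] = 0/8 = 0
  <chi_6*chi_5, chi_7> = (1/8)[1*(1)*conj(1) + 1*(-exp(-I*pi/4))*conj(exp(-I*pi/4)) + 1*(-I)*conj(-I) + 1*(exp(I*pi/4))*conj(exp(-3*I*pi/4)) + 1*(-1)*conj(-1) + 1*(-exp(3*I*pi/4))*conj(exp(3*I*pi/4)) + 1*(I)*conj(I) + 1*(exp(-3*I*pi/4))*conj(exp(I*pi/4))]
      = (1/8)[(1) + (-1) + (1) + (-1) + (1) + (-1) + (1) + (-1)] = 0/8 = 0
(Exp terms are combined using exp(i*s)*conj(exp(i*t)) = exp(i*(s-t)), and sums of them are collapsed using the identity that for every m > 1 the m distinct m-th roots of unity sum to 0, e.g. 1 + exp(2*I*pi/3) + exp(-2*I*pi/3) = 0.)
Hence the multiplicities are chi_3: 1. Dimension check: dim(chi_6)*dim(chi_5) = 1*1 = 1 and sum (mult * dim) = 1*1 = 1.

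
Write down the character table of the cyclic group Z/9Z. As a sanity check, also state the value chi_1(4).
Character table of Z/9Z (irreps indexed chi_0,...,chi_8 with chi_k(m) = zeta_9^(k*m), zeta_9 = exp(2*pi*i/9)):
  irrep \ class  {0} (size 1)  {1} (size 1)    {2} (size 1)    {3} (size 1)    {4} (size 1)    {5} (size 1)    {6} (size 1)    {7} (size 1)    {8} (size 1)  
  chi_0          1             1               1               1               1               1               1               1               1             
  chi_1          1             exp(2*I*pi/9)   exp(4*I*pi/9)   exp(2*I*pi/3)   exp(8*I*pi/9)   exp(-8*I*pi/9)  exp(-2*I*pi/3)  exp(-4*I*pi/9)  exp(-2*I*pi/9)
  chi_2          1             exp(4*I*pi/9)   exp(8*I*pi/9)   exp(-2*I*pi/3)  exp(-2*I*pi/9)  exp(2*I*pi/9)   exp(2*I*pi/3)   exp(-8*I*pi/9)  exp(-4*I*pi/9)
  chi_3          1             exp(2*I*pi/3)   exp(-2*I*pi/3)  1               exp(2*I*pi/3)   exp(-2*I*pi/3)  1               exp(2*I*pi/3)   exp(-2*I*pi/3)
  chi_4          1             exp(8*I*pi/9)   exp(-2*I*pi/9)  exp(2*I*pi/3)   exp(-4*I*pi/9)  exp(4*I*pi/9)   exp(-2*I*pi/3)  exp(2*I*pi/9)   exp(-8*I*pi/9)
  chi_5          1             exp(-8*I*pi/9)  exp(2*I*pi/9)   exp(-2*I*pi/3)  exp(4*I*pi/9)   exp(-4*I*pi/9)  exp(2*I*pi/3)   exp(-2*I*pi/9)  exp(8*I*pi/9) 
  chi_6          1             exp(-2*I*pi/3)  exp(2*I*pi/3)   1               exp(-2*I*pi/3)  exp(2*I*pi/3)   1               exp(-2*I*pi/3)  exp(2*I*pi/3) 
  chi_7          1             exp(-4*I*pi/9)  exp(-8*I*pi/9)  exp(2*I*pi/3)   exp(2*I*pi/9)   exp(-2*I*pi/9)  exp(-2*I*pi/3)  exp(8*I*pi/9)   exp(4*I*pi/9) 
  chi_8          1             exp(-2*I*pi/9)  exp(-4*I*pi/9)  exp(-2*I*pi/3)  exp(-8*I*pi/9)  exp(8*I*pi/9)   exp(2*I*pi/3)   exp(4*I*pi/9)   exp(2*I*pi/9) 

Spot check: chi_1(4) = zeta_9^(1*4) = zeta_9^4 = exp(8*I*pi/9).

Solution. Z/9Z is abelian, so all 9 irreducible complex representations are 1-dimensional. They are given by chi_k(m) = zeta_9^(k*m) for k = 0,...,8. Row orthogonality: sum_m chi_k(m) conj(chi_l(m)) = 9 * [k = l].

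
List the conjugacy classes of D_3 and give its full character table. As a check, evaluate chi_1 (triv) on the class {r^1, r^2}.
Conjugacy classes: {e} of size 1, {r^1, r^2} of size 2, {s, sr, ..., sr^2} of size 3.
Character table:
  irrep \ class              {e} (size 1)  {r^1, r^2} (size 2)  {s, sr, ..., sr^2} (size 3)
  chi_1 (triv)               1             1                    1                          
  chi_2 (sign: r->1, s->-1)  1             1                    -1                         
  chi_3 (2d, j=1)            2             -1                   0                          

Spot check: chi_1 (triv) on {r^1, r^2} = 1.

Derivation: D_3 has order 2*3 = 6 with 3 conjugacy classes, hence 3 irreducibles. Sum of squared dims 1 + 1 + 4 = 6 = |G|. Linear characters come from the abelianisation; the 2-dimensional irreps have character r^k -> 2*cos(2*pi*j*k/3), reflections -> 0.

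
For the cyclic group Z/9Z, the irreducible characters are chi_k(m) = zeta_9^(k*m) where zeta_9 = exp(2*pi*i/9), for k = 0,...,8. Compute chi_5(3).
chi_5(3) = zeta_9^15 = exp(-2*I*pi/3)

Argument: chi_5(3) = zeta_9^(5*3) = zeta_9^15. Since zeta_9^9 = 1, this equals zeta_9^6 = exp(2*pi*i*6/9) = exp(-2*I*pi/3).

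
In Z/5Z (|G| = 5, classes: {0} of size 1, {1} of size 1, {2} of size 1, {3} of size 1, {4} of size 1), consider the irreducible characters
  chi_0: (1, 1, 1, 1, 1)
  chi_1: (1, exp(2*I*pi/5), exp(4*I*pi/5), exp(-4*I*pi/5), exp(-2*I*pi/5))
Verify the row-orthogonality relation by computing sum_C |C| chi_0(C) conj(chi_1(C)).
Sum = 0; so <chi_0, chi_1> = 0 (distinct irreducibles are orthogonal).

Reasoning: Compute term by term over conjugacy classes (|C| * chi_0(C) * conj(chi_1(C))):
  1*(1)*conj(1) + 1*(1)*conj(exp(2*I*pi/5)) + 1*(1)*conj(exp(4*I*pi/5)) + 1*(1)*conj(exp(-4*I*pi/5)) + 1*(1)*conj(exp(-2*I*pi/5))
  = (1) + (exp(-2*I*pi/5)) + (exp(-4*I*pi/5)) + (exp(4*I*pi/5)) + (exp(2*I*pi/5))
  = 0.
(Exp terms are combined using exp(i*s)*conj(exp(i*t)) = exp(i*(s-t)), and sums of them are collapsed using the identity that for every m > 1 the m distinct m-th roots of unity sum to 0, e.g. 1 + exp(2*I*pi/3) + exp(-2*I*pi/3) = 0.)
Dividing by |G| = 5 gives 0/5 = 0, matching the row-orthogonality relation <chi_0, chi_1> = [chi_0 = chi_1].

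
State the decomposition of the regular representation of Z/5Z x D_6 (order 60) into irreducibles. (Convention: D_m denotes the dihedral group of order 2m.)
Each irreducible V_i of dimension d_i appears with multiplicity d_i, i.e. rho_reg = (direct sum over all irreducibles V_i) d_i V_i. The irreducible dimensions for Z/5Z x D_6 are 1, 1, 1, 1, 1, 1, 1, 1, 1, 1, 1, 1, 1, 1, 1, 1, 1, 1, 1, 1, 2, 2, 2, 2, 2, 2, 2, 2, 2, 2: 20 irreducibles of dimension 1, each with multiplicity 1; 10 irreducibles of dimension 2, each with multiplicity 2. Total dimension 20*1*1 + 10*2*2 = 60 = |G|.

Derivation: General theorem: in the regular representation of a finite group G, each irreducible appears with multiplicity equal to its dimension. Check: dim(rho_reg) = sum d_i^2 = 1 + 1 + 1 + 1 + 1 + 1 + 1 + 1 + 1 + 1 + 1 + 1 + 1 + 1 + 1 + 1 + 1 + 1 + 1 + 1 + 4 + 4 + 4 + 4 + 4 + 4 + 4 + 4 + 4 + 4 = 60 = |G|.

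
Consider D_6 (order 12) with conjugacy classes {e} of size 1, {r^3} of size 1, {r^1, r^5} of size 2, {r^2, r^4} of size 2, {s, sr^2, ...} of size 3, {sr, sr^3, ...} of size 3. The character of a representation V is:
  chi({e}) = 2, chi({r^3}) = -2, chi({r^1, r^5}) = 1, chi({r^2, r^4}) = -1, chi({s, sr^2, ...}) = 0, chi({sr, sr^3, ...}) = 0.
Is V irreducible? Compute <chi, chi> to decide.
Irreducible: <chi, chi> = 1.

Argument: <chi, chi> = (1/|G|) sum_C |C| * |chi(C)|^2 = (1/12)[1*|2|^2 + 1*|-2|^2 + 2*|1|^2 + 2*|-1|^2 + 3*|0|^2 + 3*|0|^2]
  = (1/12)[(4) + (4) + (2) + (2) + (0) + (0)] = 12/12 = 1.
A character is irreducible iff <chi, chi> = 1, so this representation is irreducible.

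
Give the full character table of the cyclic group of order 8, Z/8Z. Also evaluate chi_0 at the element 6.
Character table of Z/8Z (irreps indexed chi_0,...,chi_7 with chi_k(m) = zeta_8^(k*m), zeta_8 = exp(2*pi*i/8)):
  irrep \ class  {0} (size 1)  {1} (size 1)    {2} (size 1)  {3} (size 1)    {4} (size 1)  {5} (size 1)    {6} (size 1)  {7} (size 1)  
  chi_0          1             1               1             1               1             1               1             1             
  chi_1          1             exp(I*pi/4)     I             exp(3*I*pi/4)   -1            exp(-3*I*pi/4)  -I            exp(-I*pi/4)  
  chi_2          1             I               -1            -I              1             I               -1            -I            
  chi_3          1             exp(3*I*pi/4)   -I            exp(I*pi/4)     -1            exp(-I*pi/4)    I             exp(-3*I*pi/4)
  chi_4          1             -1              1             -1              1             -1              1             -1            
  chi_5          1             exp(-3*I*pi/4)  I             exp(-I*pi/4)    -1            exp(I*pi/4)     -I            exp(3*I*pi/4) 
  chi_6          1             -I              -1            I               1             -I              -1            I             
  chi_7          1             exp(-I*pi/4)    -I            exp(-3*I*pi/4)  -1            exp(3*I*pi/4)   I             exp(I*pi/4)   

Spot check: chi_0(6) = zeta_8^(0*6) = zeta_8^0 = 1.

Explanation: Z/8Z is abelian, so all 8 irreducible complex representations are 1-dimensional. They are given by chi_k(m) = zeta_8^(k*m) for k = 0,...,7. Row orthogonality: sum_m chi_k(m) conj(chi_l(m)) = 8 * [k = l].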